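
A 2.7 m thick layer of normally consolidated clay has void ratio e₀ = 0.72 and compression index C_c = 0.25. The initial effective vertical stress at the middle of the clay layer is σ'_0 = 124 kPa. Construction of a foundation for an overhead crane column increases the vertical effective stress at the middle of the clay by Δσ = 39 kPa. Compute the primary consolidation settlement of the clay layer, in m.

S_c ≈ 0.0466 m

Final effective stress: σ'_f = σ'_0 + Δσ = 124 + 39 = 163 kPa.
Normally consolidated clay, so the full stress increment lies on the virgin compression line:
S_c = C_c·H/(1+e₀)·log₁₀(σ'_f/σ'_0) = 0.25×2.7/(1+0.72)×log₁₀(163/124)
    = 0.39244 × 0.11877 = 0.04661 m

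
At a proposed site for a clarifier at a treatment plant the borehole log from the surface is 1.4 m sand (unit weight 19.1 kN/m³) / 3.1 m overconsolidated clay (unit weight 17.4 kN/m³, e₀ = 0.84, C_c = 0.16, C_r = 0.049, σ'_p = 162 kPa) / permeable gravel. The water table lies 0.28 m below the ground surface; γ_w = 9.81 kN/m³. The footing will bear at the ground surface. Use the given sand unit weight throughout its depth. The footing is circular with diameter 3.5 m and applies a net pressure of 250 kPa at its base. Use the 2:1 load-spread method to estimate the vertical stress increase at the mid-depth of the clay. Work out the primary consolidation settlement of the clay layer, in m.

Mid-depth of clay below the ground surface: z = 1.4 + 3.1/2 = 2.95 m.
Total vertical stress at mid-clay: σ_v = 19.1×1.4 + 17.4×1.55 = 53.71 kPa.
Pore pressure: u = 9.81×(2.95 − 0.28) = 26.193 kPa.
Initial effective stress: σ'_0 = σ_v − u = 53.71 − 26.193 = 27.517 kPa.
Stress increase at mid-clay by the 2:1 spreading method:
Δσ ≈ qD²/(D+z)² = 250×3.5²/(3.5+2.95)² = 73.613 kPa
Final effective stress: σ'_f = 27.517 + 73.613 = 101.13 kPa.
σ'_f = 101.13 ≤ σ'_p = 162 kPa, so the clay remains overconsolidated and only the recompression index applies:
S_c = C_r·H/(1+e₀)·log₁₀(σ'_f/σ'_0) = 0.049×3.1/1.84×log₁₀(101.13/27.517)
    = 0.082555 × 0.56528 = 0.04667 m

S_c ≈ 0.0467 m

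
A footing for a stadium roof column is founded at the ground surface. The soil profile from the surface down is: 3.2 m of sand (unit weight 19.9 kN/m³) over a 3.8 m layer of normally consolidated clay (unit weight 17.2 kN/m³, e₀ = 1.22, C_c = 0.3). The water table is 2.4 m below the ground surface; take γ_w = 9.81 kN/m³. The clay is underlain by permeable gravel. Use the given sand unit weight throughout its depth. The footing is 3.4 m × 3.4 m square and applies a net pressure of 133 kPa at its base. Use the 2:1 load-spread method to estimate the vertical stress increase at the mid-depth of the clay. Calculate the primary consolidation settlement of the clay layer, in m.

Mid-depth of clay below the ground surface: z = 3.2 + 3.8/2 = 5.1 m.
Total vertical stress at mid-clay: σ_v = 19.9×3.2 + 17.2×1.9 = 96.36 kPa.
Pore pressure: u = 9.81×(5.1 − 2.4) = 26.487 kPa.
Initial effective stress: σ'_0 = σ_v − u = 96.36 − 26.487 = 69.873 kPa.
Stress increase at mid-clay by the 2:1 spreading method:
Δσ = qBL/((B+z)(L+z)) = 133×3.4×3.4/((3.4+5.1)(3.4+5.1)) = 21.28 kPa
Final effective stress: σ'_f = σ'_0 + Δσ = 69.873 + 21.28 = 91.153 kPa.
Normally consolidated clay, so the full stress increment lies on the virgin compression line:
S_c = C_c·H/(1+e₀)·log₁₀(σ'_f/σ'_0) = 0.3×3.8/(1+1.22)×log₁₀(91.153/69.873)
    = 0.51351 × 0.11546 = 0.05929 m

S_c ≈ 0.0593 m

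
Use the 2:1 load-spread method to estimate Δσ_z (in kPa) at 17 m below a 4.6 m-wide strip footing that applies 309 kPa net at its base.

Δσ_z ≈ 65.8 kPa

By the 2:1 method the load spreads at 1 horizontal : 2 vertical, so at depth z the loaded area has grown by z in each plan dimension:
Δσ = qB/(B+z) = 309×4.6/(4.6+17) = 65.806 kPa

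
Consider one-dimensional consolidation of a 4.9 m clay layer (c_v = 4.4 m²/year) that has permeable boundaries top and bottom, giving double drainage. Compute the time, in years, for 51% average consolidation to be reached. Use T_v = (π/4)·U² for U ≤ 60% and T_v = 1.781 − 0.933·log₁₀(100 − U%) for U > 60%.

Drainage path length: H_d = H/2 = 2.45 m (double drainage).
U ≤ 60%: T_v = (π/4)·U² = (π/4)×0.51² = 0.20428.
t = T_v·H_d²/c_v = 0.20428×2.45²/4.4 = 0.2787 years.

t ≈ 0.279 years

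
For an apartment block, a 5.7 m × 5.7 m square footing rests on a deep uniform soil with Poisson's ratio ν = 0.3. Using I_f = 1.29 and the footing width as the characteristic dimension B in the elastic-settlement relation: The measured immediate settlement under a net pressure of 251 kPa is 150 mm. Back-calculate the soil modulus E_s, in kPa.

E_s ≈ 11200 kPa

S_e = q·B·(1−ν²)/E_s · I_f  ⇒  E_s = q·B·(1−ν²)·I_f / S_e.
E_s = 251 × 5.7 × 0.91 × 1.29 / 0.15 = 11200 kPa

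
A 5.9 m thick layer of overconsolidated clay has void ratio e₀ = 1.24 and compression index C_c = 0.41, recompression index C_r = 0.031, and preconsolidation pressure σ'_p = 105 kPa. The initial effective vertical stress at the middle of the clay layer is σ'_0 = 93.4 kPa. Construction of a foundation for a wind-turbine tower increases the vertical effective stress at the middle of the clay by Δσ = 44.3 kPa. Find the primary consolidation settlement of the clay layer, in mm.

S_c ≈ 131 mm

Final effective stress: σ'_f = 93.4 + 44.3 = 137.7 kPa.
σ'_f = 137.7 > σ'_p = 105 kPa, so the stress path crosses the preconsolidation pressure — recompression up to σ'_p, then virgin compression beyond:
S_c = H/(1+e₀)·[C_r·log₁₀(σ'_p/σ'_0) + C_c·log₁₀(σ'_f/σ'_p)]
    = 5.9/2.24 × [0.031×log₁₀(105/93.4) + 0.41×log₁₀(137.7/105)]
    = 2.6339 × [0.0015761 + 0.048275] = 0.1313 m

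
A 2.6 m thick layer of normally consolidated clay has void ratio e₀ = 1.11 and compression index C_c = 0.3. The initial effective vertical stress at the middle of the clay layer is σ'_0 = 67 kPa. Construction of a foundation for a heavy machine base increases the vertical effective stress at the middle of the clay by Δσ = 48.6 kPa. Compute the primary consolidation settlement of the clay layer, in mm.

Final effective stress: σ'_f = σ'_0 + Δσ = 67 + 48.6 = 115.6 kPa.
Normally consolidated clay, so the full stress increment lies on the virgin compression line:
S_c = C_c·H/(1+e₀)·log₁₀(σ'_f/σ'_0) = 0.3×2.6/(1+1.11)×log₁₀(115.6/67)
    = 0.36967 × 0.23688 = 0.08757 m

S_c ≈ 87.6 mm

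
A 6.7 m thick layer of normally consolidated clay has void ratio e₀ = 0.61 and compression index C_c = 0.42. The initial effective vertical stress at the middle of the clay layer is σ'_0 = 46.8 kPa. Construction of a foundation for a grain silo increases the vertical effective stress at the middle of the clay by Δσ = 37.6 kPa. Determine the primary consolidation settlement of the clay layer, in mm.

Final effective stress: σ'_f = σ'_0 + Δσ = 46.8 + 37.6 = 84.4 kPa.
Normally consolidated clay, so the full stress increment lies on the virgin compression line:
S_c = C_c·H/(1+e₀)·log₁₀(σ'_f/σ'_0) = 0.42×6.7/(1+0.61)×log₁₀(84.4/46.8)
    = 1.7478 × 0.2561 = 0.4476 m

S_c ≈ 448 mm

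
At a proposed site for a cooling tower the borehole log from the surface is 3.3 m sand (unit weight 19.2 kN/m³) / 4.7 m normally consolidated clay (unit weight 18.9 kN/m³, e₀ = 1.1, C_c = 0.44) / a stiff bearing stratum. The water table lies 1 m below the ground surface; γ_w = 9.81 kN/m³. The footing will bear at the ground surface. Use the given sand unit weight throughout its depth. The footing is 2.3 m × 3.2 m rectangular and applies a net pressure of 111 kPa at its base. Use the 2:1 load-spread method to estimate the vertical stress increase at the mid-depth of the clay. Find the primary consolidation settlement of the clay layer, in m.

S_c ≈ 0.0733 m

Mid-depth of clay below the ground surface: z = 3.3 + 4.7/2 = 5.65 m.
Total vertical stress at mid-clay: σ_v = 19.2×3.3 + 18.9×2.35 = 107.77 kPa.
Pore pressure: u = 9.81×(5.65 − 1) = 45.617 kPa.
Initial effective stress: σ'_0 = σ_v − u = 107.77 − 45.617 = 62.153 kPa.
Stress increase at mid-clay by the 2:1 spreading method:
Δσ = qBL/((B+z)(L+z)) = 111×2.3×3.2/((2.3+5.65)(3.2+5.65)) = 11.612 kPa
Final effective stress: σ'_f = σ'_0 + Δσ = 62.153 + 11.612 = 73.765 kPa.
Normally consolidated clay, so the full stress increment lies on the virgin compression line:
S_c = C_c·H/(1+e₀)·log₁₀(σ'_f/σ'_0) = 0.44×4.7/(1+1.1)×log₁₀(73.765/62.153)
    = 0.98476 × 0.074388 = 0.07325 m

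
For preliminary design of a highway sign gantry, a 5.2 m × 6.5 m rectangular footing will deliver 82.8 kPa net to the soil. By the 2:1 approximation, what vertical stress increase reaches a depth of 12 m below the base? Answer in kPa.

By the 2:1 method the load spreads at 1 horizontal : 2 vertical, so at depth z the loaded area has grown by z in each plan dimension:
Δσ = qBL/((B+z)(L+z)) = 82.8×5.2×6.5/((5.2+12)(6.5+12)) = 8.7952 kPa

Δσ_z ≈ 8.8 kPa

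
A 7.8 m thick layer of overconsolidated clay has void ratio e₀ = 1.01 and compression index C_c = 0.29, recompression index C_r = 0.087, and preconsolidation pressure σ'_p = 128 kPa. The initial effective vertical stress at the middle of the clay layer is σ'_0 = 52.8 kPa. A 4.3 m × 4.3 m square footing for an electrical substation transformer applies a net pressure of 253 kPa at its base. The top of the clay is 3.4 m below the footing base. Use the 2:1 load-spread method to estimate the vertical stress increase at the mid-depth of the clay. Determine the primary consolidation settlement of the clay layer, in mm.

S_c ≈ 74.2 mm

Mid-depth of clay below the footing base: z = 3.4 + 7.8/2 = 7.3 m.
Stress increase at mid-clay by the 2:1 spreading method:
Δσ = qBL/((B+z)(L+z)) = 253×4.3×4.3/((4.3+7.3)(4.3+7.3)) = 34.765 kPa
Final effective stress: σ'_f = 52.8 + 34.765 = 87.565 kPa.
σ'_f = 87.565 ≤ σ'_p = 128 kPa, so the clay remains overconsolidated and only the recompression index applies:
S_c = C_r·H/(1+e₀)·log₁₀(σ'_f/σ'_0) = 0.087×7.8/2.01×log₁₀(87.565/52.8)
    = 0.33761 × 0.2197 = 0.07417 m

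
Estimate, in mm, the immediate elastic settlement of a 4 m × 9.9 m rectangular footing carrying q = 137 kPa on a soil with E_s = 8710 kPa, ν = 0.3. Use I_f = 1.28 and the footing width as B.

Immediate (elastic) settlement: S_e = q·B·(1−ν²)/E_s · I_f.
S_e = 137 × 4 × (1 − 0.3²) / 8710 × 1.28
    = 137 × 4 × 0.91 / 8710 × 1.28
    = 0.07328 m = 73.28 mm

S_e ≈ 73.3 mm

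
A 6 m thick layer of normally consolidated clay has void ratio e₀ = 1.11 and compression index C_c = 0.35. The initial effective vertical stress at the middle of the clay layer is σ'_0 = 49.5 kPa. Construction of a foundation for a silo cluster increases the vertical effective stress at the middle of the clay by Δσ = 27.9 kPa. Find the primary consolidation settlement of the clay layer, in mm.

S_c ≈ 193 mm

Final effective stress: σ'_f = σ'_0 + Δσ = 49.5 + 27.9 = 77.4 kPa.
Normally consolidated clay, so the full stress increment lies on the virgin compression line:
S_c = C_c·H/(1+e₀)·log₁₀(σ'_f/σ'_0) = 0.35×6/(1+1.11)×log₁₀(77.4/49.5)
    = 0.99526 × 0.19414 = 0.1932 m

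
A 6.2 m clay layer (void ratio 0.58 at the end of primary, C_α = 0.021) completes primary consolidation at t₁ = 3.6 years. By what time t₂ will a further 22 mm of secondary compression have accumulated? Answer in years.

t₂ ≈ 6.66 years

S_s = C_α·H/(1+e_p)·log₁₀(t₂/t₁) ⇒ log₁₀(t₂/t₁) = S_s·(1+e_p)/(C_α·H).
log₁₀(t₂/t₁) = 0.022 × (1+0.58) / (0.021×6.2) = 0.267
t₂ = t₁ × 10^0.267 = 3.6 × 1.849 = 6.657 years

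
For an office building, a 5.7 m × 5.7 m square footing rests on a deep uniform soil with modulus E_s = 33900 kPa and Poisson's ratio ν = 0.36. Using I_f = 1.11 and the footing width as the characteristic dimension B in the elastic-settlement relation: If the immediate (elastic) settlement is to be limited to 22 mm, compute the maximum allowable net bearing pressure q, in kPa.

S_e = q·B·(1−ν²)/E_s · I_f  ⇒  q = S_e·E_s / (B·(1−ν²)·I_f).
q = 0.022 × 33900 / (5.7 × 0.8704 × 1.11) = 135.4 kPa

q ≈ 135 kPa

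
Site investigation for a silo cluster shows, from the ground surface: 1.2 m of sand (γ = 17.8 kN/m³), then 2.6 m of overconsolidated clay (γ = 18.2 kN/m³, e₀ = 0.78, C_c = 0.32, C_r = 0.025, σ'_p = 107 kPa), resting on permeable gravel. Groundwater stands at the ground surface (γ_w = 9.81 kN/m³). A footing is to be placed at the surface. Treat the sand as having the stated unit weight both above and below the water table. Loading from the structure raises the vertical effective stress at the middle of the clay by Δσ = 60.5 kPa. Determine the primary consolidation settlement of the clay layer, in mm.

S_c ≈ 21.8 mm

Mid-depth of clay below the ground surface: z = 1.2 + 2.6/2 = 2.5 m.
Total vertical stress at mid-clay: σ_v = 17.8×1.2 + 18.2×1.3 = 45.02 kPa.
Pore pressure: u = 9.81×(2.5 − 0) = 24.525 kPa.
Initial effective stress: σ'_0 = σ_v − u = 45.02 − 24.525 = 20.495 kPa.
Final effective stress: σ'_f = 20.495 + 60.5 = 80.995 kPa.
σ'_f = 80.995 ≤ σ'_p = 107 kPa, so the clay remains overconsolidated and only the recompression index applies:
S_c = C_r·H/(1+e₀)·log₁₀(σ'_f/σ'_0) = 0.025×2.6/1.78×log₁₀(80.995/20.495)
    = 0.036518 × 0.59681 = 0.02179 m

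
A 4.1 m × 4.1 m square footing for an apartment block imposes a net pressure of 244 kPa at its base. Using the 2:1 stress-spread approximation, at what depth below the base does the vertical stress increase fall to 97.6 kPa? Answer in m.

2:1 spreading — at depth z the loaded area has grown by z in each plan dimension:
qB²/(B+z)² = Δσ_z ⇒ z = B(√(q/Δσ_z) − 1) = 4.1×(√(244/97.6) − 1) = 2.383 m

z ≈ 2.38 m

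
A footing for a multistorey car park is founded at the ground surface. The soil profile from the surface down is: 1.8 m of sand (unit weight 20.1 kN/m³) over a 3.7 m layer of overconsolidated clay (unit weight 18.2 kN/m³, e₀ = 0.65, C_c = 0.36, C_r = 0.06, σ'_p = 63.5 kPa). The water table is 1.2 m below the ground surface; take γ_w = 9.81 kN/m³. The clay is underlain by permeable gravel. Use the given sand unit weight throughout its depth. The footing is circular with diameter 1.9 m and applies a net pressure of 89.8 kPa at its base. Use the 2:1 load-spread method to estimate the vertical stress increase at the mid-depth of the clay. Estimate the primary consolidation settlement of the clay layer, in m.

Mid-depth of clay below the ground surface: z = 1.8 + 3.7/2 = 3.65 m.
Total vertical stress at mid-clay: σ_v = 20.1×1.8 + 18.2×1.85 = 69.85 kPa.
Pore pressure: u = 9.81×(3.65 − 1.2) = 24.035 kPa.
Initial effective stress: σ'_0 = σ_v − u = 69.85 − 24.035 = 45.815 kPa.
Stress increase at mid-clay by the 2:1 spreading method:
Δσ ≈ qD²/(D+z)² = 89.8×1.9²/(1.9+3.65)² = 10.524 kPa
Final effective stress: σ'_f = 45.815 + 10.524 = 56.339 kPa.
σ'_f = 56.339 ≤ σ'_p = 63.5 kPa, so the clay remains overconsolidated and only the recompression index applies:
S_c = C_r·H/(1+e₀)·log₁₀(σ'_f/σ'_0) = 0.06×3.7/1.65×log₁₀(56.339/45.815)
    = 0.13454 × 0.089801 = 0.01208 m

S_c ≈ 0.0121 m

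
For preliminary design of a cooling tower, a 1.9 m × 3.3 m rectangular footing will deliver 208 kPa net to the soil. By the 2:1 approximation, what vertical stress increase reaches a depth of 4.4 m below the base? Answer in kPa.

Δσ_z ≈ 26.9 kPa

By the 2:1 method the load spreads at 1 horizontal : 2 vertical, so at depth z the loaded area has grown by z in each plan dimension:
Δσ = qBL/((B+z)(L+z)) = 208×1.9×3.3/((1.9+4.4)(3.3+4.4)) = 26.884 kPa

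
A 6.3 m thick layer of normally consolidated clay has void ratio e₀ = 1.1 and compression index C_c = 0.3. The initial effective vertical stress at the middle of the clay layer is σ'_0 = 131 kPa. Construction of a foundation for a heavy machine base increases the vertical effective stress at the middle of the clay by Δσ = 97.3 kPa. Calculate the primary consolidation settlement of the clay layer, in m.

Final effective stress: σ'_f = σ'_0 + Δσ = 131 + 97.3 = 228.3 kPa.
Normally consolidated clay, so the full stress increment lies on the virgin compression line:
S_c = C_c·H/(1+e₀)·log₁₀(σ'_f/σ'_0) = 0.3×6.3/(1+1.1)×log₁₀(228.3/131)
    = 0.9 × 0.24123 = 0.2171 m

S_c ≈ 0.217 m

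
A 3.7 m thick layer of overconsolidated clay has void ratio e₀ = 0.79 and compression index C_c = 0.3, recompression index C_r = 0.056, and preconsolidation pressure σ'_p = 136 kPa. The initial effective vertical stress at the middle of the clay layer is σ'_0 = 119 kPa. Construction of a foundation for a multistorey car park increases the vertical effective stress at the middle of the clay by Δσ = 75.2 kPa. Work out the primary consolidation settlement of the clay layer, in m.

S_c ≈ 0.103 m

Final effective stress: σ'_f = 119 + 75.2 = 194.2 kPa.
σ'_f = 194.2 > σ'_p = 136 kPa, so the stress path crosses the preconsolidation pressure — recompression up to σ'_p, then virgin compression beyond:
S_c = H/(1+e₀)·[C_r·log₁₀(σ'_p/σ'_0) + C_c·log₁₀(σ'_f/σ'_p)]
    = 3.7/1.79 × [0.056×log₁₀(136/119) + 0.3×log₁₀(194.2/136)]
    = 2.067 × [0.0032475 + 0.046413] = 0.1026 m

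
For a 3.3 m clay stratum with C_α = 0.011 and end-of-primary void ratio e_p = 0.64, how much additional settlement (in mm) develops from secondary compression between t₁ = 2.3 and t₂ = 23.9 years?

Secondary compression: S_s = C_α·H/(1+e_p)·log₁₀(t₂/t₁)
S_s = 0.011×3.3/(1+0.64)×log₁₀(23.9/2.3)
    = 0.02213 × 1.017 = 0.0225 m

S_s ≈ 22.5 mm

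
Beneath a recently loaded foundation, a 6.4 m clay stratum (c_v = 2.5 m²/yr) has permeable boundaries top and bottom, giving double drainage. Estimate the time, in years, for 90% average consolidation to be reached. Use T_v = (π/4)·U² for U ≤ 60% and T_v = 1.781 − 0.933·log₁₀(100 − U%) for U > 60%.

t ≈ 3.47 years

Drainage path length: H_d = H/2 = 3.2 m (double drainage).
U > 60%: T_v = 1.781 − 0.933·log₁₀(100 − 90) = 0.848.
t = T_v·H_d²/c_v = 0.848×3.2²/2.5 = 3.473 years.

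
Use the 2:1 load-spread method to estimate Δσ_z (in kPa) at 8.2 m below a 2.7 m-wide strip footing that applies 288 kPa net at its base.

Δσ_z ≈ 71.3 kPa

By the 2:1 method the load spreads at 1 horizontal : 2 vertical, so at depth z the loaded area has grown by z in each plan dimension:
Δσ = qB/(B+z) = 288×2.7/(2.7+8.2) = 71.339 kPa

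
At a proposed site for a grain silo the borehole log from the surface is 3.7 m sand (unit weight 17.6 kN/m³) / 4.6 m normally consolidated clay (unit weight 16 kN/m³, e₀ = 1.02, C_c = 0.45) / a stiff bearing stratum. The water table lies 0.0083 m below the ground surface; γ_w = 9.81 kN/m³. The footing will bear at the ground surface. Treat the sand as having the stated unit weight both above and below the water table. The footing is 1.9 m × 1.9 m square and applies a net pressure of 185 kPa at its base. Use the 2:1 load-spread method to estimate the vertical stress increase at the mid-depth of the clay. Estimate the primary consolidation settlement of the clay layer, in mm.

S_c ≈ 98.6 mm

Mid-depth of clay below the ground surface: z = 3.7 + 4.6/2 = 6 m.
Total vertical stress at mid-clay: σ_v = 17.6×3.7 + 16×2.3 = 101.92 kPa.
Pore pressure: u = 9.81×(6 − 0.0083) = 58.782 kPa.
Initial effective stress: σ'_0 = σ_v − u = 101.92 − 58.782 = 43.138 kPa.
Stress increase at mid-clay by the 2:1 spreading method:
Δσ = qBL/((B+z)(L+z)) = 185×1.9×1.9/((1.9+6)(1.9+6)) = 10.701 kPa
Final effective stress: σ'_f = σ'_0 + Δσ = 43.138 + 10.701 = 53.839 kPa.
Normally consolidated clay, so the full stress increment lies on the virgin compression line:
S_c = C_c·H/(1+e₀)·log₁₀(σ'_f/σ'_0) = 0.45×4.6/(1+1.02)×log₁₀(53.839/43.138)
    = 1.0248 × 0.096237 = 0.09862 m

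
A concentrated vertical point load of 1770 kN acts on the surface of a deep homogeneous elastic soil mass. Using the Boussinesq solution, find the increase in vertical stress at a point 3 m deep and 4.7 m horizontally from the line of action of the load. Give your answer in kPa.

Boussinesq vertical stress below a point load on an elastic half-space:
Δσ_z = 3P/(2πz²) · [1 + (r/z)²]^(−5/2)
r/z = 4.7/3 = 1.5667; [1+(r/z)²]^(−5/2) = 0.045087.
Δσ_z = 3×1770/(2π×3²) × 0.045087 = 93.901 × 0.045087 = 4.234 kPa

Δσ_z ≈ 4.23 kPa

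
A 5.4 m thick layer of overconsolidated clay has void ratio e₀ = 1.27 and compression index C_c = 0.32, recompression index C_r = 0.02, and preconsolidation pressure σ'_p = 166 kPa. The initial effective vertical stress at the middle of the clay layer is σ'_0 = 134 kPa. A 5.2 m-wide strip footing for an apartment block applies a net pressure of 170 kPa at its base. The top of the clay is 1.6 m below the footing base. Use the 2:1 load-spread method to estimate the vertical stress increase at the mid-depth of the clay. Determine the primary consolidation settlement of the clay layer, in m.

Mid-depth of clay below the footing base: z = 1.6 + 5.4/2 = 4.3 m.
Stress increase at mid-clay by the 2:1 spreading method:
Δσ = qB/(B+z) = 170×5.2/(5.2+4.3) = 93.053 kPa
Final effective stress: σ'_f = 134 + 93.053 = 227.05 kPa.
σ'_f = 227.05 > σ'_p = 166 kPa, so the stress path crosses the preconsolidation pressure — recompression up to σ'_p, then virgin compression beyond:
S_c = H/(1+e₀)·[C_r·log₁₀(σ'_p/σ'_0) + C_c·log₁₀(σ'_f/σ'_p)]
    = 5.4/2.27 × [0.02×log₁₀(166/134) + 0.32×log₁₀(227.05/166)]
    = 2.3789 × [0.0018601 + 0.043524] = 0.108 m

S_c ≈ 0.108 m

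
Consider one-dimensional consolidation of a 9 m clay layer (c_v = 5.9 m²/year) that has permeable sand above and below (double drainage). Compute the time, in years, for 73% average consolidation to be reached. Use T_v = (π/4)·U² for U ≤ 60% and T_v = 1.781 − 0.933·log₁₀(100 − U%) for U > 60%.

Drainage path length: H_d = H/2 = 4.5 m (double drainage).
U > 60%: T_v = 1.781 − 0.933·log₁₀(100 − 73) = 0.44554.
t = T_v·H_d²/c_v = 0.44554×4.5²/5.9 = 1.529 years.

t ≈ 1.53 years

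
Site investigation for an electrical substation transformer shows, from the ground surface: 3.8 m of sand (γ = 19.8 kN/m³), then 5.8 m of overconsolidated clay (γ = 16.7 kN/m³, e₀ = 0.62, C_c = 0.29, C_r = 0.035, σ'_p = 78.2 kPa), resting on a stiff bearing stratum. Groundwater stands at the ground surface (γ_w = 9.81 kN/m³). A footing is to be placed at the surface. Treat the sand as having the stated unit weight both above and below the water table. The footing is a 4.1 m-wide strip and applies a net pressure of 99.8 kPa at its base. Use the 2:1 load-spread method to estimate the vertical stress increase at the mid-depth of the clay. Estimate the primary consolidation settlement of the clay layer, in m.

Mid-depth of clay below the ground surface: z = 3.8 + 5.8/2 = 6.7 m.
Total vertical stress at mid-clay: σ_v = 19.8×3.8 + 16.7×2.9 = 123.67 kPa.
Pore pressure: u = 9.81×(6.7 − 0) = 65.727 kPa.
Initial effective stress: σ'_0 = σ_v − u = 123.67 − 65.727 = 57.943 kPa.
Stress increase at mid-clay by the 2:1 spreading method:
Δσ = qB/(B+z) = 99.8×4.1/(4.1+6.7) = 37.887 kPa
Final effective stress: σ'_f = 57.943 + 37.887 = 95.83 kPa.
σ'_f = 95.83 > σ'_p = 78.2 kPa, so the stress path crosses the preconsolidation pressure — recompression up to σ'_p, then virgin compression beyond:
S_c = H/(1+e₀)·[C_r·log₁₀(σ'_p/σ'_0) + C_c·log₁₀(σ'_f/σ'_p)]
    = 5.8/1.62 × [0.035×log₁₀(78.2/57.943) + 0.29×log₁₀(95.83/78.2)]
    = 3.5802 × [0.0045572 + 0.025605] = 0.108 m

S_c ≈ 0.108 m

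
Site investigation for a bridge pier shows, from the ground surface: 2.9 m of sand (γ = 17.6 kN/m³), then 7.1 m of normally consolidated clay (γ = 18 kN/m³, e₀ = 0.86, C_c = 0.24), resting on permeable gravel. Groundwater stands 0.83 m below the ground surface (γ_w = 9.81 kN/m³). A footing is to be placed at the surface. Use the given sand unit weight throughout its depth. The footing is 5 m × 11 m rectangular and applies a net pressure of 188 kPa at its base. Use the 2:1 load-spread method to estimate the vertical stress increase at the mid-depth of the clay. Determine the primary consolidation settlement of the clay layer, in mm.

S_c ≈ 248 mm

Mid-depth of clay below the ground surface: z = 2.9 + 7.1/2 = 6.45 m.
Total vertical stress at mid-clay: σ_v = 17.6×2.9 + 18×3.55 = 114.94 kPa.
Pore pressure: u = 9.81×(6.45 − 0.83) = 55.132 kPa.
Initial effective stress: σ'_0 = σ_v − u = 114.94 − 55.132 = 59.808 kPa.
Stress increase at mid-clay by the 2:1 spreading method:
Δσ = qBL/((B+z)(L+z)) = 188×5×11/((5+6.45)(11+6.45)) = 51.751 kPa
Final effective stress: σ'_f = σ'_0 + Δσ = 59.808 + 51.751 = 111.56 kPa.
Normally consolidated clay, so the full stress increment lies on the virgin compression line:
S_c = C_c·H/(1+e₀)·log₁₀(σ'_f/σ'_0) = 0.24×7.1/(1+0.86)×log₁₀(111.56/59.808)
    = 0.91613 × 0.27075 = 0.248 m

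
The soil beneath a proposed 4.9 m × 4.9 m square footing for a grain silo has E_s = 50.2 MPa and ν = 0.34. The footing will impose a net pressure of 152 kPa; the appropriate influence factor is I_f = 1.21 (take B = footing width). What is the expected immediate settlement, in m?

S_e ≈ 0.0159 m

Immediate (elastic) settlement: S_e = q·B·(1−ν²)/E_s · I_f.
E_s = 50.2 MPa = 50200 kPa.
S_e = 152 × 4.9 × (1 − 0.34²) / 50200 × 1.21
    = 152 × 4.9 × 0.8844 / 50200 × 1.21
    = 0.01588 m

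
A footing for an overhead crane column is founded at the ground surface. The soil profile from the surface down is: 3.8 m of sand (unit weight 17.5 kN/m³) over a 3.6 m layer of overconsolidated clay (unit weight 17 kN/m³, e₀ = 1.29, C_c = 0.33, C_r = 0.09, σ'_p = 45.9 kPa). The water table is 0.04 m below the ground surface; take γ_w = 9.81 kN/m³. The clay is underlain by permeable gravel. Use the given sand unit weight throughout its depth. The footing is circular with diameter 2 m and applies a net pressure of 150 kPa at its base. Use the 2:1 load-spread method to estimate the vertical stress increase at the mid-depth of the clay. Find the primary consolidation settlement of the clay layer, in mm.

S_c ≈ 36.8 mm

Mid-depth of clay below the ground surface: z = 3.8 + 3.6/2 = 5.6 m.
Total vertical stress at mid-clay: σ_v = 17.5×3.8 + 17×1.8 = 97.1 kPa.
Pore pressure: u = 9.81×(5.6 − 0.04) = 54.544 kPa.
Initial effective stress: σ'_0 = σ_v − u = 97.1 − 54.544 = 42.556 kPa.
Stress increase at mid-clay by the 2:1 spreading method:
Δσ ≈ qD²/(D+z)² = 150×2²/(2+5.6)² = 10.388 kPa
Final effective stress: σ'_f = 42.556 + 10.388 = 52.944 kPa.
σ'_f = 52.944 > σ'_p = 45.9 kPa, so the stress path crosses the preconsolidation pressure — recompression up to σ'_p, then virgin compression beyond:
S_c = H/(1+e₀)·[C_r·log₁₀(σ'_p/σ'_0) + C_c·log₁₀(σ'_f/σ'_p)]
    = 3.6/2.29 × [0.09×log₁₀(45.9/42.556) + 0.33×log₁₀(52.944/45.9)]
    = 1.5721 × [0.0029567 + 0.020461] = 0.03681 m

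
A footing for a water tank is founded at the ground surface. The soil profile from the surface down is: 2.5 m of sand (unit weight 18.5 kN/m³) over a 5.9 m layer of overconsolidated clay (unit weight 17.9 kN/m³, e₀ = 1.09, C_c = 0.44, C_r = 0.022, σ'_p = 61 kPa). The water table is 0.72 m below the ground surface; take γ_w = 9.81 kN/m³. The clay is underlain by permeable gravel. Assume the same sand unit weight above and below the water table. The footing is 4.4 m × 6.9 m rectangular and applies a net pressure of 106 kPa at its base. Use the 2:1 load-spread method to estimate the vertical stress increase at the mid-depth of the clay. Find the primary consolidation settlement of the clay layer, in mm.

Mid-depth of clay below the ground surface: z = 2.5 + 5.9/2 = 5.45 m.
Total vertical stress at mid-clay: σ_v = 18.5×2.5 + 17.9×2.95 = 99.055 kPa.
Pore pressure: u = 9.81×(5.45 − 0.72) = 46.401 kPa.
Initial effective stress: σ'_0 = σ_v − u = 99.055 − 46.401 = 52.654 kPa.
Stress increase at mid-clay by the 2:1 spreading method:
Δσ = qBL/((B+z)(L+z)) = 106×4.4×6.9/((4.4+5.45)(6.9+5.45)) = 26.455 kPa
Final effective stress: σ'_f = 52.654 + 26.455 = 79.109 kPa.
σ'_f = 79.109 > σ'_p = 61 kPa, so the stress path crosses the preconsolidation pressure — recompression up to σ'_p, then virgin compression beyond:
S_c = H/(1+e₀)·[C_r·log₁₀(σ'_p/σ'_0) + C_c·log₁₀(σ'_f/σ'_p)]
    = 5.9/2.09 × [0.022×log₁₀(61/52.654) + 0.44×log₁₀(79.109/61)]
    = 2.823 × [0.0014058 + 0.049674] = 0.1442 m

S_c ≈ 144 mm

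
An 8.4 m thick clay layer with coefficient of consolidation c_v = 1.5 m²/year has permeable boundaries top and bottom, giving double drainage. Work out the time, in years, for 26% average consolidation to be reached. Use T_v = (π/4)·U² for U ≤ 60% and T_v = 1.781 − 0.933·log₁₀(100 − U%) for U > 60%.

Drainage path length: H_d = H/2 = 4.2 m (double drainage).
U ≤ 60%: T_v = (π/4)·U² = (π/4)×0.26² = 0.053093.
t = T_v·H_d²/c_v = 0.053093×4.2²/1.5 = 0.6244 years.

t ≈ 0.624 years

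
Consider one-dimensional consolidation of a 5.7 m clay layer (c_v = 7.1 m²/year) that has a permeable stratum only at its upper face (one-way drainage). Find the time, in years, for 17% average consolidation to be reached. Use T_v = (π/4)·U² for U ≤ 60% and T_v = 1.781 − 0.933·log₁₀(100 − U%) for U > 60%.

t ≈ 0.104 years

Drainage path length: H_d = H = 5.7 m (single drainage).
U ≤ 60%: T_v = (π/4)·U² = (π/4)×0.17² = 0.022698.
t = T_v·H_d²/c_v = 0.022698×5.7²/7.1 = 0.1039 years.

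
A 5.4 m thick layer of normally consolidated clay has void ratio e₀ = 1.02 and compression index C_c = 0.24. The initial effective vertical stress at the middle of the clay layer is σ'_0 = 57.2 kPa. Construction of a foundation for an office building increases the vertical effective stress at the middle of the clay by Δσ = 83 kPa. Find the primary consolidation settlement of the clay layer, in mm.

S_c ≈ 250 mm

Final effective stress: σ'_f = σ'_0 + Δσ = 57.2 + 83 = 140.2 kPa.
Normally consolidated clay, so the full stress increment lies on the virgin compression line:
S_c = C_c·H/(1+e₀)·log₁₀(σ'_f/σ'_0) = 0.24×5.4/(1+1.02)×log₁₀(140.2/57.2)
    = 0.64158 × 0.38935 = 0.2498 m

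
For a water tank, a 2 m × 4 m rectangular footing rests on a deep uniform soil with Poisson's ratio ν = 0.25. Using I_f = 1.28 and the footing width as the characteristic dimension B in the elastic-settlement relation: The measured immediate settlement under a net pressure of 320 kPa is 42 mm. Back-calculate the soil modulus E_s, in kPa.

E_s ≈ 18300 kPa

S_e = q·B·(1−ν²)/E_s · I_f  ⇒  E_s = q·B·(1−ν²)·I_f / S_e.
E_s = 320 × 2 × 0.9375 × 1.28 / 0.042 = 18290 kPa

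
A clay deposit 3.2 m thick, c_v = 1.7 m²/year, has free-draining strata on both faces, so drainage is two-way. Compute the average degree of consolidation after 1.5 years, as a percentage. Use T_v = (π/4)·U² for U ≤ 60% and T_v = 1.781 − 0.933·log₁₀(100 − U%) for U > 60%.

U ≈ 93.1 %

Drainage path length: H_d = H/2 = 1.6 m (double drainage).
T_v = c_v·t/H_d² = 1.7×1.5/1.6² = 0.99609.
T_v = 0.99609 corresponds to the U > 60% branch:
U = 1 − 10^((1.781 − T_v)/0.933)/100 = 0.9306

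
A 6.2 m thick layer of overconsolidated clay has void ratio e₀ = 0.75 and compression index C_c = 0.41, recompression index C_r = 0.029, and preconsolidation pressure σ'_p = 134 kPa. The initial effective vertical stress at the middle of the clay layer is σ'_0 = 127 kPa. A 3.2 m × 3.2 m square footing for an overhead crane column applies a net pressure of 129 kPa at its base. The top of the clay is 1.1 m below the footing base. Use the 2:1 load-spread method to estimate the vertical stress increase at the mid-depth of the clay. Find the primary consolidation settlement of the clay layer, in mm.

Mid-depth of clay below the footing base: z = 1.1 + 6.2/2 = 4.2 m.
Stress increase at mid-clay by the 2:1 spreading method:
Δσ = qBL/((B+z)(L+z)) = 129×3.2×3.2/((3.2+4.2)(3.2+4.2)) = 24.123 kPa
Final effective stress: σ'_f = 127 + 24.123 = 151.12 kPa.
σ'_f = 151.12 > σ'_p = 134 kPa, so the stress path crosses the preconsolidation pressure — recompression up to σ'_p, then virgin compression beyond:
S_c = H/(1+e₀)·[C_r·log₁₀(σ'_p/σ'_0) + C_c·log₁₀(σ'_f/σ'_p)]
    = 6.2/1.75 × [0.029×log₁₀(134/127) + 0.41×log₁₀(151.12/134)]
    = 3.5429 × [0.00067573 + 0.021409] = 0.07824 m

S_c ≈ 78.2 mm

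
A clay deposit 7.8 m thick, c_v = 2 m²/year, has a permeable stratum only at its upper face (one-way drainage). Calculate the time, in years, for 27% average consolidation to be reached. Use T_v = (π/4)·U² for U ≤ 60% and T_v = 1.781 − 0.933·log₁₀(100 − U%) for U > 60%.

Drainage path length: H_d = H = 7.8 m (single drainage).
U ≤ 60%: T_v = (π/4)·U² = (π/4)×0.27² = 0.057256.
t = T_v·H_d²/c_v = 0.057256×7.8²/2 = 1.742 years.

t ≈ 1.74 years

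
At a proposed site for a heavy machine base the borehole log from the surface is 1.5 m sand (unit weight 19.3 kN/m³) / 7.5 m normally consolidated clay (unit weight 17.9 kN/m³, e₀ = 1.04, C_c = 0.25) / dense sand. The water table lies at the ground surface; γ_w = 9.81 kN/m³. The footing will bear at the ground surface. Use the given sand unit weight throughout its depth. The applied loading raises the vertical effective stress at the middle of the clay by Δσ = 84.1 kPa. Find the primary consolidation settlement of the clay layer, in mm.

S_c ≈ 423 mm

Mid-depth of clay below the ground surface: z = 1.5 + 7.5/2 = 5.25 m.
Total vertical stress at mid-clay: σ_v = 19.3×1.5 + 17.9×3.75 = 96.075 kPa.
Pore pressure: u = 9.81×(5.25 − 0) = 51.503 kPa.
Initial effective stress: σ'_0 = σ_v − u = 96.075 − 51.503 = 44.572 kPa.
Final effective stress: σ'_f = σ'_0 + Δσ = 44.572 + 84.1 = 128.67 kPa.
Normally consolidated clay, so the full stress increment lies on the virgin compression line:
S_c = C_c·H/(1+e₀)·log₁₀(σ'_f/σ'_0) = 0.25×7.5/(1+1.04)×log₁₀(128.67/44.572)
    = 0.91912 × 0.46042 = 0.4232 m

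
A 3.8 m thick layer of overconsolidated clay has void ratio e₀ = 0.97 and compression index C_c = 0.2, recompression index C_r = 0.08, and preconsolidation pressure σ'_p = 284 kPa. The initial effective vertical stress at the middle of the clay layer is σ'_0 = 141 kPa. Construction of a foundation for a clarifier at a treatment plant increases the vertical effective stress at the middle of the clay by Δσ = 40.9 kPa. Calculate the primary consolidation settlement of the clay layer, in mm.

S_c ≈ 17.1 mm

Final effective stress: σ'_f = 141 + 40.9 = 181.9 kPa.
σ'_f = 181.9 ≤ σ'_p = 284 kPa, so the clay remains overconsolidated and only the recompression index applies:
S_c = C_r·H/(1+e₀)·log₁₀(σ'_f/σ'_0) = 0.08×3.8/1.97×log₁₀(181.9/141)
    = 0.15431 × 0.11061 = 0.01707 m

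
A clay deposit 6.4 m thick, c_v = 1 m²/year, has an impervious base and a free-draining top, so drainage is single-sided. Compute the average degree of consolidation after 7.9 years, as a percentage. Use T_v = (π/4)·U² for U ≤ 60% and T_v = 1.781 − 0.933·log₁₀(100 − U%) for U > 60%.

Drainage path length: H_d = H = 6.4 m (single drainage).
T_v = c_v·t/H_d² = 1×7.9/6.4² = 0.19287.
T_v = 0.19287 corresponds to the U ≤ 60% branch:
U = √(4T_v/π) = 0.4955

U ≈ 49.6 %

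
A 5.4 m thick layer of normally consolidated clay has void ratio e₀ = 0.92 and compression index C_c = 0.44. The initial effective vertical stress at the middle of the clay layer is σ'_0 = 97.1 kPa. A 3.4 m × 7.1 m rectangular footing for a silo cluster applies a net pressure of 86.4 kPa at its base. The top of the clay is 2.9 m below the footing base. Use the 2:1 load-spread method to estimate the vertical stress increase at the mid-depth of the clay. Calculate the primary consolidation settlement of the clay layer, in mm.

S_c ≈ 92.6 mm

Mid-depth of clay below the footing base: z = 2.9 + 5.4/2 = 5.6 m.
Stress increase at mid-clay by the 2:1 spreading method:
Δσ = qBL/((B+z)(L+z)) = 86.4×3.4×7.1/((3.4+5.6)(7.1+5.6)) = 18.248 kPa
Final effective stress: σ'_f = σ'_0 + Δσ = 97.1 + 18.248 = 115.35 kPa.
Normally consolidated clay, so the full stress increment lies on the virgin compression line:
S_c = C_c·H/(1+e₀)·log₁₀(σ'_f/σ'_0) = 0.44×5.4/(1+0.92)×log₁₀(115.35/97.1)
    = 1.2375 × 0.074798 = 0.09256 m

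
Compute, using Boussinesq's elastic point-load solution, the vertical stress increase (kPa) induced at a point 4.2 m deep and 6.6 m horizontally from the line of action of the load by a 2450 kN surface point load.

Δσ_z ≈ 2.96 kPa

Boussinesq vertical stress below a point load on an elastic half-space:
Δσ_z = 3P/(2πz²) · [1 + (r/z)²]^(−5/2)
r/z = 6.6/4.2 = 1.5714; [1+(r/z)²]^(−5/2) = 0.044603.
Δσ_z = 3×2450/(2π×4.2²) × 0.044603 = 66.315 × 0.044603 = 2.958 kPa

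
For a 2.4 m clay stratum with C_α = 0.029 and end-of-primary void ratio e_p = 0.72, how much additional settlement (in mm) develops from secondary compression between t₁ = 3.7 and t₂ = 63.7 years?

S_s ≈ 50 mm

Secondary compression: S_s = C_α·H/(1+e_p)·log₁₀(t₂/t₁)
S_s = 0.029×2.4/(1+0.72)×log₁₀(63.7/3.7)
    = 0.04047 × 1.236 = 0.05001 m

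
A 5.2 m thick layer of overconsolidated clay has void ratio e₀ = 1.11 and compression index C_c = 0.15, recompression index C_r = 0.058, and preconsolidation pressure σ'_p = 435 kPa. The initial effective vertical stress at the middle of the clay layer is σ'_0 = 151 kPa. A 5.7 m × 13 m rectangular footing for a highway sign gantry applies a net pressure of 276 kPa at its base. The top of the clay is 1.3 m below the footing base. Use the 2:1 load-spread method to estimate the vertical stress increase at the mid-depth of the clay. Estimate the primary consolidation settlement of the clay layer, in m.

S_c ≈ 0.0377 m

Mid-depth of clay below the footing base: z = 1.3 + 5.2/2 = 3.9 m.
Stress increase at mid-clay by the 2:1 spreading method:
Δσ = qBL/((B+z)(L+z)) = 276×5.7×13/((5.7+3.9)(13+3.9)) = 126.06 kPa
Final effective stress: σ'_f = 151 + 126.06 = 277.06 kPa.
σ'_f = 277.06 ≤ σ'_p = 435 kPa, so the clay remains overconsolidated and only the recompression index applies:
S_c = C_r·H/(1+e₀)·log₁₀(σ'_f/σ'_0) = 0.058×5.2/2.11×log₁₀(277.06/151)
    = 0.14294 × 0.2636 = 0.03768 m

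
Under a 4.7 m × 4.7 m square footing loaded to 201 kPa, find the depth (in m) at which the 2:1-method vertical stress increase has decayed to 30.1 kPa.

2:1 spreading — at depth z the loaded area has grown by z in each plan dimension:
qB²/(B+z)² = Δσ_z ⇒ z = B(√(q/Δσ_z) − 1) = 4.7×(√(201/30.1) − 1) = 7.445 m

z ≈ 7.45 m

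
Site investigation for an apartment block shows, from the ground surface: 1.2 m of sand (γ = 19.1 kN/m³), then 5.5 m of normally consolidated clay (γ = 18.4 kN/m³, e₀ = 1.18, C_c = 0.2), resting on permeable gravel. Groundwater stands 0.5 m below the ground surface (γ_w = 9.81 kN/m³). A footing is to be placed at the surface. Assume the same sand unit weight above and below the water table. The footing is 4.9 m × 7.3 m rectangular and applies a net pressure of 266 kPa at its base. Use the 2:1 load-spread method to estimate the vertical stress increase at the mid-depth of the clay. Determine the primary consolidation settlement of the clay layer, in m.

Mid-depth of clay below the ground surface: z = 1.2 + 5.5/2 = 3.95 m.
Total vertical stress at mid-clay: σ_v = 19.1×1.2 + 18.4×2.75 = 73.52 kPa.
Pore pressure: u = 9.81×(3.95 − 0.5) = 33.845 kPa.
Initial effective stress: σ'_0 = σ_v − u = 73.52 − 33.845 = 39.675 kPa.
Stress increase at mid-clay by the 2:1 spreading method:
Δσ = qBL/((B+z)(L+z)) = 266×4.9×7.3/((4.9+3.95)(7.3+3.95)) = 95.566 kPa
Final effective stress: σ'_f = σ'_0 + Δσ = 39.675 + 95.566 = 135.24 kPa.
Normally consolidated clay, so the full stress increment lies on the virgin compression line:
S_c = C_c·H/(1+e₀)·log₁₀(σ'_f/σ'_0) = 0.2×5.5/(1+1.18)×log₁₀(135.24/39.675)
    = 0.50459 × 0.53259 = 0.2687 m

S_c ≈ 0.269 m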